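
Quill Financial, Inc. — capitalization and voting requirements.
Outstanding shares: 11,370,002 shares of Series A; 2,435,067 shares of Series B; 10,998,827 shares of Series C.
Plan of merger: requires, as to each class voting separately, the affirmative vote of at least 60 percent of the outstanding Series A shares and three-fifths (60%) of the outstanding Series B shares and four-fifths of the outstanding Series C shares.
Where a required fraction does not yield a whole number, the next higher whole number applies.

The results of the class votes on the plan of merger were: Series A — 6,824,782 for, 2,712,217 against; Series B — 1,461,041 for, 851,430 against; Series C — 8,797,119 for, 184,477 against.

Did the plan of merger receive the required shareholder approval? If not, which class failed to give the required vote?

Series A: 3/5 of 11370002 = 6822001.20, rounded up to 6822002; 6,822,002 required, 6,824,782 in favor — approved.
Series B: 3/5 of 2435067 = 1461040.20, rounded up to 1461041; 1,461,041 required, 1,461,041 in favor — approved.
Series C: 4/5 of 10998827 = 8799061.60, rounded up to 8799062; 8,799,062 required, 8,797,119 in favor — not approved.

Not approved — the Series C shares did not give the required vote.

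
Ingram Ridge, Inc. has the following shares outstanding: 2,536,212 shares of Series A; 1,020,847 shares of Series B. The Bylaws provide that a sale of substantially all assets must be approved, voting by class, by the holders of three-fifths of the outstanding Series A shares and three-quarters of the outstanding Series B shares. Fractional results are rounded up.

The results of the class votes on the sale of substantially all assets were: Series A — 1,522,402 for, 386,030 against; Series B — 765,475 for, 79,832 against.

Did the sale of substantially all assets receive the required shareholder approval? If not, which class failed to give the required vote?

Not approved — the Series B shares did not give the required vote.

Series A: 3/5 of 2536212 = 1521727.20, rounded up to 1521728; 1,521,728 required, 1,522,402 in favor — approved.
Series B: 3/4 of 1020847 = 765635.25, rounded up to 765636; 765,636 required, 765,475 in favor — not approved.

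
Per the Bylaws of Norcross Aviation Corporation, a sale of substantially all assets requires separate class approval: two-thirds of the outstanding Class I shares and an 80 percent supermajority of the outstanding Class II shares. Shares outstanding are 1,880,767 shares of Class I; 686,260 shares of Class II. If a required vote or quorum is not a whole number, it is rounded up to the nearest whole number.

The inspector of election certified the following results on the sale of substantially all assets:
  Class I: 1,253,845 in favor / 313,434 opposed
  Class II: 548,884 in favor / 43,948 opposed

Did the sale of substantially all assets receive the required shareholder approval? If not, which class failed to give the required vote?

Not approved — the Class II shares did not give the required vote.

Class I: 2/3 of 1880767 = 1253844.67, rounded up to 1253845; 1,253,845 required, 1,253,845 in favor — approved.
Class II: 4/5 of 686260 = 549008; 549,008 required, 548,884 in favor — not approved.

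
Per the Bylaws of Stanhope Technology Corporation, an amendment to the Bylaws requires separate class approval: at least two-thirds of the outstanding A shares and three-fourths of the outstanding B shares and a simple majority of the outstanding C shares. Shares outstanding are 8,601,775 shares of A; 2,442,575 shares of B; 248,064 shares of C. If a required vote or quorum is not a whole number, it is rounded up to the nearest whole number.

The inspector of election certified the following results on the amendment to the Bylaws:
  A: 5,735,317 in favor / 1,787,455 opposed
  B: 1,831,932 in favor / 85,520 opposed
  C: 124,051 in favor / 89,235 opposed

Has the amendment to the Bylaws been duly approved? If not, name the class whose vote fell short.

A: 2/3 of 8601775 = 5734516.67, rounded up to 5734517; 5,734,517 required, 5,735,317 in favor — approved.
B: 3/4 of 2442575 = 1831931.25, rounded up to 1831932; 1,831,932 required, 1,831,932 in favor — approved.
C: a majority of 248064 is 124033; 124,033 required, 124,051 in favor — approved.

Approved — every class gave the required vote.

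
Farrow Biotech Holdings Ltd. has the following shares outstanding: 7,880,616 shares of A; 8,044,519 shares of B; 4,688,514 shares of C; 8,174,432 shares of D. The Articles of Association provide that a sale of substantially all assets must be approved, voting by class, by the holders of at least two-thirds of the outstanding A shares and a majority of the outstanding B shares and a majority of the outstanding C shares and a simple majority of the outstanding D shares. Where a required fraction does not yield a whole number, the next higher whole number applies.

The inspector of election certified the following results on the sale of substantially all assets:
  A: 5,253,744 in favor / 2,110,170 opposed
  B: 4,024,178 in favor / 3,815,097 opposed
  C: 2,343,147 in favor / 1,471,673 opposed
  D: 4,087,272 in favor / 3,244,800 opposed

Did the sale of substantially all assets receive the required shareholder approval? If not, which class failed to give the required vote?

Not approved — the C shares did not give the required vote.

A: 2/3 of 7880616 = 5253744; 5,253,744 required, 5,253,744 in favor — approved.
B: a majority of 8044519 is 4022260; 4,022,260 required, 4,024,178 in favor — approved.
C: a majority of 4688514 is 2344258; 2,344,258 required, 2,343,147 in favor — not approved.
D: a majority of 8174432 is 4087217; 4,087,217 required, 4,087,272 in favor — approved.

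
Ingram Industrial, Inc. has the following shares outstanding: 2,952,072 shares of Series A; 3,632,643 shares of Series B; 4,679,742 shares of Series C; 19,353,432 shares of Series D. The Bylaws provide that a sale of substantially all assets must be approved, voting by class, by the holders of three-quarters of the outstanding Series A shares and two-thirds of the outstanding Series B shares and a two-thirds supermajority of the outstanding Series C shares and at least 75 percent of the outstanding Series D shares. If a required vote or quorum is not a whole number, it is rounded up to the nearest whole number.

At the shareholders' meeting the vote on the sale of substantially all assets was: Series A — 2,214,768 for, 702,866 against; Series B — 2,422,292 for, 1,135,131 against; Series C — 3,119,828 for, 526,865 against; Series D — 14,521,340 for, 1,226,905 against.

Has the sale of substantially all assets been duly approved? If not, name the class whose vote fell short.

Series A: 3/4 of 2952072 = 2214054; 2,214,054 required, 2,214,768 in favor — approved.
Series B: 2/3 of 3632643 = 2421762; 2,421,762 required, 2,422,292 in favor — approved.
Series C: 2/3 of 4679742 = 3119828; 3,119,828 required, 3,119,828 in favor — approved.
Series D: 3/4 of 19353432 = 14515074; 14,515,074 required, 14,521,340 in favor — approved.

Approved — every class gave the required vote.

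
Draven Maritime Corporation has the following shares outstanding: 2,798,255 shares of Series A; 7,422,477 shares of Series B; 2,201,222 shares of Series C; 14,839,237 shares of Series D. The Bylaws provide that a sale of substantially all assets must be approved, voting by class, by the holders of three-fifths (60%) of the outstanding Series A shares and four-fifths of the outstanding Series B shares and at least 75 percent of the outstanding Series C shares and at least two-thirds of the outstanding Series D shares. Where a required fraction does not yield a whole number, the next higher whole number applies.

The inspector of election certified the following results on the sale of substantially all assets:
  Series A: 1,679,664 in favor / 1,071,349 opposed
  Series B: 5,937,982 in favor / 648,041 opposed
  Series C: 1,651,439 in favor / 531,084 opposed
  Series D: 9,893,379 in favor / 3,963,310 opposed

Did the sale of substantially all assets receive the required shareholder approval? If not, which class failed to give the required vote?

Series A: 3/5 of 2798255 = 1678953; 1,678,953 required, 1,679,664 in favor — approved.
Series B: 4/5 of 7422477 = 5937981.60, rounded up to 5937982; 5,937,982 required, 5,937,982 in favor — approved.
Series C: 3/4 of 2201222 = 1650916.50, rounded up to 1650917; 1,650,917 required, 1,651,439 in favor — approved.
Series D: 2/3 of 14839237 = 9892824.67, rounded up to 9892825; 9,892,825 required, 9,893,379 in favor — approved.

Approved — every class gave the required vote.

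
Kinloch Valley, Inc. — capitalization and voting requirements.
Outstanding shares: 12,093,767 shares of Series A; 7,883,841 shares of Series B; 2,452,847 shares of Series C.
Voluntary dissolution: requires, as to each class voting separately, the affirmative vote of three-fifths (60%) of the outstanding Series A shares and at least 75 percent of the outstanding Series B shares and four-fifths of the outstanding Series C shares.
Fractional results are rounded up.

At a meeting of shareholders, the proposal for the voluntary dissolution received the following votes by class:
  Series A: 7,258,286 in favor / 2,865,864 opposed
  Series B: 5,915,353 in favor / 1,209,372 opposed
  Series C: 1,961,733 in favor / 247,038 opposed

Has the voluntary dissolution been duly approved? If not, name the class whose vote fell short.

Series A: 3/5 of 12093767 = 7256260.20, rounded up to 7256261; 7,256,261 required, 7,258,286 in favor — approved.
Series B: 3/4 of 7883841 = 5912880.75, rounded up to 5912881; 5,912,881 required, 5,915,353 in favor — approved.
Series C: 4/5 of 2452847 = 1962277.60, rounded up to 1962278; 1,962,278 required, 1,961,733 in favor — not approved.

Not approved — the Series C shares did not give the required vote.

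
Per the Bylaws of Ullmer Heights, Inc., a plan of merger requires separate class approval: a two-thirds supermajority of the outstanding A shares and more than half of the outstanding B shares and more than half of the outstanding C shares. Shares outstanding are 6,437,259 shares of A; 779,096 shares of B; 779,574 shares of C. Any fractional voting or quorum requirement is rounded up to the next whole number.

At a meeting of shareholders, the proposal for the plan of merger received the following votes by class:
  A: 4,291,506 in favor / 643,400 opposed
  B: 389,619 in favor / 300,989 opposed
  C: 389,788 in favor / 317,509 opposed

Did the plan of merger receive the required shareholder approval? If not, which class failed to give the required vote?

A: 2/3 of 6437259 = 4291506; 4,291,506 required, 4,291,506 in favor — approved.
B: a majority of 779096 is 389549; 389,549 required, 389,619 in favor — approved.
C: a majority of 779574 is 389788; 389,788 required, 389,788 in favor — approved.

Approved — every class gave the required vote.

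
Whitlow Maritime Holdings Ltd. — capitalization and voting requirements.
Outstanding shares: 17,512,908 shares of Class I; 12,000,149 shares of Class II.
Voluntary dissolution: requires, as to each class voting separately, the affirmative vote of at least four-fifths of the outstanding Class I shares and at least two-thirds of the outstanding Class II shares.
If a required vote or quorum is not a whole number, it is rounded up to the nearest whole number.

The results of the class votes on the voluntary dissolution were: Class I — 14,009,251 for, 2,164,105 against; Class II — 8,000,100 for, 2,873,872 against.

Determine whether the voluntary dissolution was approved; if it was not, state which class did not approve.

Not approved — the Class I shares did not give the required vote.

Class I: 4/5 of 17512908 = 14010326.40, rounded up to 14010327; 14,010,327 required, 14,009,251 in favor — not approved.
Class II: 2/3 of 12000149 = 8000099.33, rounded up to 8000100; 8,000,100 required, 8,000,100 in favor — approved.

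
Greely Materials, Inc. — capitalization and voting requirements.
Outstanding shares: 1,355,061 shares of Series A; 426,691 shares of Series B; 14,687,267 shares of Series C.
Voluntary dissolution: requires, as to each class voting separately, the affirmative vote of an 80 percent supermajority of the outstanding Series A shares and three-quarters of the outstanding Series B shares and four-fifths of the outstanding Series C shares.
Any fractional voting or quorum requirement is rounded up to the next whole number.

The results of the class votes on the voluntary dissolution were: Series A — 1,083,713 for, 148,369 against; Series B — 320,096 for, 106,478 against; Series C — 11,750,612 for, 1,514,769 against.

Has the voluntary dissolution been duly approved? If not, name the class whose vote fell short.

Not approved — the Series A shares did not give the required vote.

Series A: 4/5 of 1355061 = 1084048.80, rounded up to 1084049; 1,084,049 required, 1,083,713 in favor — not approved.
Series B: 3/4 of 426691 = 320018.25, rounded up to 320019; 320,019 required, 320,096 in favor — approved.
Series C: 4/5 of 14687267 = 11749813.60, rounded up to 11749814; 11,749,814 required, 11,750,612 in favor — approved.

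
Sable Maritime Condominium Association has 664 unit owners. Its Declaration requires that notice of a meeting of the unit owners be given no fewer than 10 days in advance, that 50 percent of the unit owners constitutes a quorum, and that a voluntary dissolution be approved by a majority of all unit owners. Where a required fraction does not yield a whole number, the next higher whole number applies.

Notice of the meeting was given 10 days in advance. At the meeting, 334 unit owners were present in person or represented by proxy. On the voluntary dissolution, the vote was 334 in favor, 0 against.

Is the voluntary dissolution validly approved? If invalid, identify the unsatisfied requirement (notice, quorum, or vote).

Notice: 10 days given; 10 required. Satisfied.
Quorum: 50% of 664 = 332; 334 present. Satisfied.
Vote: requires a majority of all unit owners (664); a majority of 664 is 333, so 333 needed; 334 in favor. Satisfied.

Valid — all requirements satisfied.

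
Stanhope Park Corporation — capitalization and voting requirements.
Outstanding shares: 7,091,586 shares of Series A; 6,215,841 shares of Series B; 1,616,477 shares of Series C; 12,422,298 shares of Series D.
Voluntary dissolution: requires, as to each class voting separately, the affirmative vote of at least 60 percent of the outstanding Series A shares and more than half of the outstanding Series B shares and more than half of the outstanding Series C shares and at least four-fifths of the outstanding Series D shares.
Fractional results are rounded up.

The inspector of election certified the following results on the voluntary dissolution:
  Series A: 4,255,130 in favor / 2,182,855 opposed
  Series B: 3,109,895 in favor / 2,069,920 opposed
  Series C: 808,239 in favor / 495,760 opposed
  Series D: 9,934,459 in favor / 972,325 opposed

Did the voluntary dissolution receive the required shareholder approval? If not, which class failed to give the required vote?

Not approved — the Series D shares did not give the required vote.

Series A: 3/5 of 7091586 = 4254951.60, rounded up to 4254952; 4,254,952 required, 4,255,130 in favor — approved.
Series B: a majority of 6215841 is 3107921; 3,107,921 required, 3,109,895 in favor — approved.
Series C: a majority of 1616477 is 808239; 808,239 required, 808,239 in favor — approved.
Series D: 4/5 of 12422298 = 9937838.40, rounded up to 9937839; 9,937,839 required, 9,934,459 in favor — not approved.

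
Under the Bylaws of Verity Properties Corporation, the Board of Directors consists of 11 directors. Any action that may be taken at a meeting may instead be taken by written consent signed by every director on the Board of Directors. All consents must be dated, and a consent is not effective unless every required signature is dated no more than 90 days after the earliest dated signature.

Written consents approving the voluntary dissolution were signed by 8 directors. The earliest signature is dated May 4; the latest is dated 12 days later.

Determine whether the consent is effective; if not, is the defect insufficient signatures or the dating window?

Signatures required: the unanimous vote of 11 — unanimous means all 11, so 11 needed; 8 signed. Insufficient.
Dating window: the latest signature is 12 days after the earliest; the limit is 90 days. Within the window.

Not effective — insufficient signatures.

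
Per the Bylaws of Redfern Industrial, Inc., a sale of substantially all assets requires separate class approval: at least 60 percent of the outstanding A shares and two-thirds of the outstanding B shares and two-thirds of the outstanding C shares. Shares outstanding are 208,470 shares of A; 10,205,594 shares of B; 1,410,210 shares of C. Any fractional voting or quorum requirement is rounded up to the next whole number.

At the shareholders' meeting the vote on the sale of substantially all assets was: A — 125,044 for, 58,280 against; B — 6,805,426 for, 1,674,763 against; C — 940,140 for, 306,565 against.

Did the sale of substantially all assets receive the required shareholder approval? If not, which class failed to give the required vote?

A: 3/5 of 208470 = 125082; 125,082 required, 125,044 in favor — not approved.
B: 2/3 of 10205594 = 6803729.33, rounded up to 6803730; 6,803,730 required, 6,805,426 in favor — approved.
C: 2/3 of 1410210 = 940140; 940,140 required, 940,140 in favor — approved.

Not approved — the A shares did not give the required vote.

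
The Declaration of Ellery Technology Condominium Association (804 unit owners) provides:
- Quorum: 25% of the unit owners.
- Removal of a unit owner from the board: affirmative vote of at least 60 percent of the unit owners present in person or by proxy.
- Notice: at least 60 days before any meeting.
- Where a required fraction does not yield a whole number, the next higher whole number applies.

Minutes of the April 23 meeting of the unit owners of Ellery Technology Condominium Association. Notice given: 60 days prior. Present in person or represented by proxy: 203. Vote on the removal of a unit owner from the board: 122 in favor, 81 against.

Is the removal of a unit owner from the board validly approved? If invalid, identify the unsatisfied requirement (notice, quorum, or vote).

Valid — all requirements satisfied.

Notice: 60 days given; 60 required. Satisfied.
Quorum: 25% of 804 = 201; 203 present. Satisfied.
Vote: requires three-fifths of those present (203); 3/5 of 203 = 121.80, rounded up to 122, so 122 needed; 122 in favor. Satisfied.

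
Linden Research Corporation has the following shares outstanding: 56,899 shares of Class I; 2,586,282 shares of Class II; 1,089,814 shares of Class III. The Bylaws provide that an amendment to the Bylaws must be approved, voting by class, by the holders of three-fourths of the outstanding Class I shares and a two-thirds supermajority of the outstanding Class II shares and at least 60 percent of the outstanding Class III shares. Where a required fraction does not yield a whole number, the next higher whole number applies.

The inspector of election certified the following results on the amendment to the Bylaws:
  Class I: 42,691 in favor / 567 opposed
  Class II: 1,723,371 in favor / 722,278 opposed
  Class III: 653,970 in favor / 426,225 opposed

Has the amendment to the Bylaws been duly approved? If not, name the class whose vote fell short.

Not approved — the Class II shares did not give the required vote.

Class I: 3/4 of 56899 = 42674.25, rounded up to 42675; 42,675 required, 42,691 in favor — approved.
Class II: 2/3 of 2586282 = 1724188; 1,724,188 required, 1,723,371 in favor — not approved.
Class III: 3/5 of 1089814 = 653888.40, rounded up to 653889; 653,889 required, 653,970 in favor — approved.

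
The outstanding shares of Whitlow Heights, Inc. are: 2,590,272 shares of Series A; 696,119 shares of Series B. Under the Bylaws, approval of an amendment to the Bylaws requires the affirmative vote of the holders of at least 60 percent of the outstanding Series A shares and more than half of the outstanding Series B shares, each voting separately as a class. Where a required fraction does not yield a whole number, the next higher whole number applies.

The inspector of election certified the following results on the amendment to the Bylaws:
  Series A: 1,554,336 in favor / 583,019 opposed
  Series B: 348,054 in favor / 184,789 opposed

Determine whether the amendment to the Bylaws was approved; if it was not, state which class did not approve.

Not approved — the Series B shares did not give the required vote.

Series A: 3/5 of 2590272 = 1554163.20, rounded up to 1554164; 1,554,164 required, 1,554,336 in favor — approved.
Series B: a majority of 696119 is 348060; 348,060 required, 348,054 in favor — not approved.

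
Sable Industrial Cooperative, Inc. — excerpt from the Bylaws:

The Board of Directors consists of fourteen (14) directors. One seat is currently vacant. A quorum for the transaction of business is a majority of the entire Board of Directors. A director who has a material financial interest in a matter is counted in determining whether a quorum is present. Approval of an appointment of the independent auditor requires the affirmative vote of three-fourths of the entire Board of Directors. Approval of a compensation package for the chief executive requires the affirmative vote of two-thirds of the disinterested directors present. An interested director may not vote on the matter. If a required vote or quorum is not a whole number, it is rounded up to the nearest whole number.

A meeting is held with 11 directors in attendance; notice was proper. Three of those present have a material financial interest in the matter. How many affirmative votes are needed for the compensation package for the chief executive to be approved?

6

The compensation package for the chief executive requires two-thirds of the disinterested directors present (11 − 3 = 8).
2/3 of 8 = 5.33, rounded up to 6.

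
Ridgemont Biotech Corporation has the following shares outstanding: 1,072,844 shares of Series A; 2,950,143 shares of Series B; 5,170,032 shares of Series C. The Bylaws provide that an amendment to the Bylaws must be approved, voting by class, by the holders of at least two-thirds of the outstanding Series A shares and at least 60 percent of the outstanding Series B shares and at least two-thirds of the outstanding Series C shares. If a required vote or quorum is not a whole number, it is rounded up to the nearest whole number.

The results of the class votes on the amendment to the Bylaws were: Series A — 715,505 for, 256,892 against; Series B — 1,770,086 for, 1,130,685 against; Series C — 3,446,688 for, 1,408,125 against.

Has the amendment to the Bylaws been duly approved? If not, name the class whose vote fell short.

Approved — every class gave the required vote.

Series A: 2/3 of 1072844 = 715229.33, rounded up to 715230; 715,230 required, 715,505 in favor — approved.
Series B: 3/5 of 2950143 = 1770085.80, rounded up to 1770086; 1,770,086 required, 1,770,086 in favor — approved.
Series C: 2/3 of 5170032 = 3446688; 3,446,688 required, 3,446,688 in favor — approved.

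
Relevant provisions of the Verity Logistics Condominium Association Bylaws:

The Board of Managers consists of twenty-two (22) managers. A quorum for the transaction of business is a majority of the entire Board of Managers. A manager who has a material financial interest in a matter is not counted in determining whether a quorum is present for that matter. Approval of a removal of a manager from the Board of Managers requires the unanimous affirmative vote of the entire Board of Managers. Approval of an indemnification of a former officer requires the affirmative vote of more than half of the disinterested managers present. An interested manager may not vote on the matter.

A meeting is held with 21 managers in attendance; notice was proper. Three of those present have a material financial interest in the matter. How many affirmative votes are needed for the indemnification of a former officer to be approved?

The indemnification of a former officer requires a majority of the disinterested managers present (21 − 3 = 18).
A majority of 18 is 10.

10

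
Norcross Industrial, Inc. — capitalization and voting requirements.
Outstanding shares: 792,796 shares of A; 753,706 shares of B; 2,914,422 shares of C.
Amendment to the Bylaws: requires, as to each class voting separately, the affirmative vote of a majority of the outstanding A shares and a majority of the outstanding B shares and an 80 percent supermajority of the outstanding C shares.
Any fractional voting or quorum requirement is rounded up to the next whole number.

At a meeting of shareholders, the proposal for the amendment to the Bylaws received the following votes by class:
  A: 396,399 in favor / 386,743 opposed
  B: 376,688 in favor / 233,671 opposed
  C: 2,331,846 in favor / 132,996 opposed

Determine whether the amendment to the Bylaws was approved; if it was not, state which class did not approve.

A: a majority of 792796 is 396399; 396,399 required, 396,399 in favor — approved.
B: a majority of 753706 is 376854; 376,854 required, 376,688 in favor — not approved.
C: 4/5 of 2914422 = 2331537.60, rounded up to 2331538; 2,331,538 required, 2,331,846 in favor — approved.

Not approved — the B shares did not give the required vote.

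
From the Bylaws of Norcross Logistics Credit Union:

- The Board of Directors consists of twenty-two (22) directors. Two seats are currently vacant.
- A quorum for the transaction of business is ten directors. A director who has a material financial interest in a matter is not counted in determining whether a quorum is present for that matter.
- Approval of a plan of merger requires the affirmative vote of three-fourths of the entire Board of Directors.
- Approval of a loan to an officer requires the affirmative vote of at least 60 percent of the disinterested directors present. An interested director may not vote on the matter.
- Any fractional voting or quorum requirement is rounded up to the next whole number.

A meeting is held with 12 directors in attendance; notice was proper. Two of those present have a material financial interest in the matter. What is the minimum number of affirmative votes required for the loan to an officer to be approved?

The loan to an officer requires three-fifths of the disinterested directors present (12 − 2 = 10).
3/5 of 10 = 6.

6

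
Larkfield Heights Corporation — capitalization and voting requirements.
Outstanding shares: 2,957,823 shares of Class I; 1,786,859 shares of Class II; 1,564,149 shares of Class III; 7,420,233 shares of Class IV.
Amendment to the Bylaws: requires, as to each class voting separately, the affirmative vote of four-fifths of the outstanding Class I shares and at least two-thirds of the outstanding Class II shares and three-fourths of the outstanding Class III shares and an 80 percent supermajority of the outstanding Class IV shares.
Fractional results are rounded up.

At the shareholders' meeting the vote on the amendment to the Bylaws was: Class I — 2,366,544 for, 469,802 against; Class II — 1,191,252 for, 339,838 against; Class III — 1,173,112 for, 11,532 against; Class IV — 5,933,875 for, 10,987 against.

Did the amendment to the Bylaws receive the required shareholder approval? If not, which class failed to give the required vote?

Not approved — the Class IV shares did not give the required vote.

Class I: 4/5 of 2957823 = 2366258.40, rounded up to 2366259; 2,366,259 required, 2,366,544 in favor — approved.
Class II: 2/3 of 1786859 = 1191239.33, rounded up to 1191240; 1,191,240 required, 1,191,252 in favor — approved.
Class III: 3/4 of 1564149 = 1173111.75, rounded up to 1173112; 1,173,112 required, 1,173,112 in favor — approved.
Class IV: 4/5 of 7420233 = 5936186.40, rounded up to 5936187; 5,936,187 required, 5,933,875 in favor — not approved.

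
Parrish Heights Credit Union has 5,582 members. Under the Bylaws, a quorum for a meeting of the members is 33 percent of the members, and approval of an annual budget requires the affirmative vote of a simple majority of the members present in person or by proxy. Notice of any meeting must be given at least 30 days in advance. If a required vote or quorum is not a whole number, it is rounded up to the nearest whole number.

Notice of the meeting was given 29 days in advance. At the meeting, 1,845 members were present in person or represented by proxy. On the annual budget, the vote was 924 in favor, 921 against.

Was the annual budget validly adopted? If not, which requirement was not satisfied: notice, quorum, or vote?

Notice: 29 days given; 30 required. Not satisfied.
Quorum: 33% of 5,582 = 1,842.06, rounded up to 1,843; 1,845 present. Satisfied.
Vote: requires a majority of those present (1,845); a majority of 1845 is 923, so 923 needed; 924 in favor. Satisfied.

Invalid — notice requirement not satisfied.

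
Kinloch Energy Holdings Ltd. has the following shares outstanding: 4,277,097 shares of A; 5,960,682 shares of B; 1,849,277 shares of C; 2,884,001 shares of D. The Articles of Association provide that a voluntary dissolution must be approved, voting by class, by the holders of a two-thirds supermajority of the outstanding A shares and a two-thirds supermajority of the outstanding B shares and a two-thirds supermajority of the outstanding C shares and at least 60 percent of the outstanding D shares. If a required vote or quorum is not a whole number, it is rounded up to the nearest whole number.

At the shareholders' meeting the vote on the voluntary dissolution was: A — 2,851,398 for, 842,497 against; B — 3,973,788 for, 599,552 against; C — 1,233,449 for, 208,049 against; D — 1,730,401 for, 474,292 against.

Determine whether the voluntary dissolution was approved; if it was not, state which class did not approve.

Approved — every class gave the required vote.

A: 2/3 of 4277097 = 2851398; 2,851,398 required, 2,851,398 in favor — approved.
B: 2/3 of 5960682 = 3973788; 3,973,788 required, 3,973,788 in favor — approved.
C: 2/3 of 1849277 = 1232851.33, rounded up to 1232852; 1,232,852 required, 1,233,449 in favor — approved.
D: 3/5 of 2884001 = 1730400.60, rounded up to 1730401; 1,730,401 required, 1,730,401 in favor — approved.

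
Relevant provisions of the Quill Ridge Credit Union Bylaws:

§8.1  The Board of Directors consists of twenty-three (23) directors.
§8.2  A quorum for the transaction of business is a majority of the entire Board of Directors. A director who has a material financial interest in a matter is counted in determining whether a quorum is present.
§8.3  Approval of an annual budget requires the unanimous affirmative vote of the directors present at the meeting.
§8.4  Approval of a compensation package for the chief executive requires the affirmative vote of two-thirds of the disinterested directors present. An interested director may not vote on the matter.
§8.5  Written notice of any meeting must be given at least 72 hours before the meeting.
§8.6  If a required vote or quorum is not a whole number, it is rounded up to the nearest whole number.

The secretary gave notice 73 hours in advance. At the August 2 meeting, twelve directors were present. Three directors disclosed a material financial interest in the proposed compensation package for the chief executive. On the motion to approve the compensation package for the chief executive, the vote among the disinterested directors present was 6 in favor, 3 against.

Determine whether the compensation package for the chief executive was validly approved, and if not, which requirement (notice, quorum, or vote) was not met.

Notice: 73 hours given; 72 required (73 ≥ 72). Satisfied.
Quorum: 12 present (interested directors count toward quorum); quorum is 12. Satisfied.
Vote: the compensation package for the chief executive requires two-thirds of the disinterested directors present (12 − 3 = 9). 2/3 of 9 = 6, so 6 affirmative votes are needed; 6 voted in favor. Satisfied.

Valid — all requirements satisfied.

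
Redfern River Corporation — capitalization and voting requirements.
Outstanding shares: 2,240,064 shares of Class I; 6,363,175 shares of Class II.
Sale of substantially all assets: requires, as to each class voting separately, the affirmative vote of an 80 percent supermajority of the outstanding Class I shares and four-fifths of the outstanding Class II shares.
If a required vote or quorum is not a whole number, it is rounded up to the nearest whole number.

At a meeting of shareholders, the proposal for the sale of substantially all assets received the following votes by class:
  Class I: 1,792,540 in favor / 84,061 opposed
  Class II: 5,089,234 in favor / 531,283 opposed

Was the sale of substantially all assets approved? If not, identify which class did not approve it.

Not approved — the Class II shares did not give the required vote.

Class I: 4/5 of 2240064 = 1792051.20, rounded up to 1792052; 1,792,052 required, 1,792,540 in favor — approved.
Class II: 4/5 of 6363175 = 5090540; 5,090,540 required, 5,089,234 in favor — not approved.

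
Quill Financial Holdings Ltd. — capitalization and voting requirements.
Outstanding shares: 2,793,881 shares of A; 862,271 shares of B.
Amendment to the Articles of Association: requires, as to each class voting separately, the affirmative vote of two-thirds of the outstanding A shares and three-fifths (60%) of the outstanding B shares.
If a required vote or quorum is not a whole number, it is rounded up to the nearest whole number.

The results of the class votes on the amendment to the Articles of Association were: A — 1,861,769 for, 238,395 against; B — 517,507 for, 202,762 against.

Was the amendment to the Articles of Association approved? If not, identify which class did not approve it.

Not approved — the A shares did not give the required vote.

A: 2/3 of 2793881 = 1862587.33, rounded up to 1862588; 1,862,588 required, 1,861,769 in favor — not approved.
B: 3/5 of 862271 = 517362.60, rounded up to 517363; 517,363 required, 517,507 in favor — approved.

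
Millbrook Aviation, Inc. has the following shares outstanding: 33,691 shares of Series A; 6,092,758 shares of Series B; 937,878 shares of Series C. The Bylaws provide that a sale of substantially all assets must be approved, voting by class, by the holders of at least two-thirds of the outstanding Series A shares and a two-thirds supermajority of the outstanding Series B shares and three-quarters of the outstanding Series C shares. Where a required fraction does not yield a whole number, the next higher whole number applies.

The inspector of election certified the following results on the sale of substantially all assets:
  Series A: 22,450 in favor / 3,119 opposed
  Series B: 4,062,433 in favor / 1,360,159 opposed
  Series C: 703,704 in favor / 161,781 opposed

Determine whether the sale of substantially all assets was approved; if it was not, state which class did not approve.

Not approved — the Series A shares did not give the required vote.

Series A: 2/3 of 33691 = 22460.67, rounded up to 22461; 22,461 required, 22,450 in favor — not approved.
Series B: 2/3 of 6092758 = 4061838.67, rounded up to 4061839; 4,061,839 required, 4,062,433 in favor — approved.
Series C: 3/4 of 937878 = 703408.50, rounded up to 703409; 703,409 required, 703,704 in favor — approved.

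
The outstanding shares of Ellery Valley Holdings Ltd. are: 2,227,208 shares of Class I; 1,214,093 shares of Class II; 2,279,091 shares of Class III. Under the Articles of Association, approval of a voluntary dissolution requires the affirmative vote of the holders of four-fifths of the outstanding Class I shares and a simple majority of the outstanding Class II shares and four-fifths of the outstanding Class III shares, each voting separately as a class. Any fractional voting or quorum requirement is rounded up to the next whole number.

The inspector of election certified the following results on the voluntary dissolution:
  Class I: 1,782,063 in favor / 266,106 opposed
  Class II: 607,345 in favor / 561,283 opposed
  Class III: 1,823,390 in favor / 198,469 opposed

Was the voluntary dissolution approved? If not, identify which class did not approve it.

Class I: 4/5 of 2227208 = 1781766.40, rounded up to 1781767; 1,781,767 required, 1,782,063 in favor — approved.
Class II: a majority of 1214093 is 607047; 607,047 required, 607,345 in favor — approved.
Class III: 4/5 of 2279091 = 1823272.80, rounded up to 1823273; 1,823,273 required, 1,823,390 in favor — approved.

Approved — every class gave the required vote.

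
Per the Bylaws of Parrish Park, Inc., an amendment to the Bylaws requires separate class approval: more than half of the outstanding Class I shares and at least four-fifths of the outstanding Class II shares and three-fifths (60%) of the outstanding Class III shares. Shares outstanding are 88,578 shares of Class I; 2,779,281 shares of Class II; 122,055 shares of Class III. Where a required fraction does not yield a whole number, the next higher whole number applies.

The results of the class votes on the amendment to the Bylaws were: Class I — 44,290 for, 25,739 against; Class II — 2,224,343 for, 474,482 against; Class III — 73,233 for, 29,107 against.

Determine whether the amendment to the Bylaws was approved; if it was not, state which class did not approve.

Approved — every class gave the required vote.

Class I: a majority of 88578 is 44290; 44,290 required, 44,290 in favor — approved.
Class II: 4/5 of 2779281 = 2223424.80, rounded up to 2223425; 2,223,425 required, 2,224,343 in favor — approved.
Class III: 3/5 of 122055 = 73233; 73,233 required, 73,233 in favor — approved.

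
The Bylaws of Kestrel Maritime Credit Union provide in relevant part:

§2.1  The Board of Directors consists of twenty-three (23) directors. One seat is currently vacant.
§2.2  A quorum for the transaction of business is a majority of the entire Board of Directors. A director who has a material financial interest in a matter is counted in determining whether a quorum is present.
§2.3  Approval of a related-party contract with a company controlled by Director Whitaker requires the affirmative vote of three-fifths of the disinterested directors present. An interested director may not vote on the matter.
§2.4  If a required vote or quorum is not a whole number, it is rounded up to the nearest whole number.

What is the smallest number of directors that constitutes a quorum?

12

A majority of 23 is 12.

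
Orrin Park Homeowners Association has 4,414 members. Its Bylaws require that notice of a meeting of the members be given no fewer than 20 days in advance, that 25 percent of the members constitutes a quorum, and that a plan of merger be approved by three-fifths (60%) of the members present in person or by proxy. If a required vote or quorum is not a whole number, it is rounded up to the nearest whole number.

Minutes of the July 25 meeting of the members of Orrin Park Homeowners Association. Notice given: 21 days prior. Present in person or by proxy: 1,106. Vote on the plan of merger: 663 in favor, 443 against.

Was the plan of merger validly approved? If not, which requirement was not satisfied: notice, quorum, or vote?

Invalid — vote requirement not satisfied.

Notice: 21 days given; 20 required. Satisfied.
Quorum: 25% of 4,414 = 1,103.50, rounded up to 1,104; 1,106 present. Satisfied.
Vote: requires three-fifths of those present (1,106); 3/5 of 1106 = 663.60, rounded up to 664, so 664 needed; 663 in favor. Not satisfied.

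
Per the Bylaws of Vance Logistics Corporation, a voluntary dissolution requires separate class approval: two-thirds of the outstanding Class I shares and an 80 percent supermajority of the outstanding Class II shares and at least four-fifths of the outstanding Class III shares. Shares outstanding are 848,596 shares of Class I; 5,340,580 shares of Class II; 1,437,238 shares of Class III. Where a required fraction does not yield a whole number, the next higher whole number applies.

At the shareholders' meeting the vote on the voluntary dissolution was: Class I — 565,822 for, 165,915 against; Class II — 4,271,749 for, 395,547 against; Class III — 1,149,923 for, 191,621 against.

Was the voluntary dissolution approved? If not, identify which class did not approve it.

Not approved — the Class II shares did not give the required vote.

Class I: 2/3 of 848596 = 565730.67, rounded up to 565731; 565,731 required, 565,822 in favor — approved.
Class II: 4/5 of 5340580 = 4272464; 4,272,464 required, 4,271,749 in favor — not approved.
Class III: 4/5 of 1437238 = 1149790.40, rounded up to 1149791; 1,149,791 required, 1,149,923 in favor — approved.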